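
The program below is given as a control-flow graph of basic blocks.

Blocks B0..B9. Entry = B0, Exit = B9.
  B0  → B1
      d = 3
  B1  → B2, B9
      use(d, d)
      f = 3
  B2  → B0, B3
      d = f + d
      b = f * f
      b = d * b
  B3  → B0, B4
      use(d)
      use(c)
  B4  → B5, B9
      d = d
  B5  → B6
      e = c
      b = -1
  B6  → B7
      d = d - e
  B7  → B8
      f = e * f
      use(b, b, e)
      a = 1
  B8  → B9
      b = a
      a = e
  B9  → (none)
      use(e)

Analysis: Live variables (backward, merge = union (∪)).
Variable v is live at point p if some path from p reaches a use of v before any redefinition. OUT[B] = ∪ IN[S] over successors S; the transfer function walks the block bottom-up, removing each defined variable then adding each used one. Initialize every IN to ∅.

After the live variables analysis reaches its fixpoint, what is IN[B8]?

Converged values:
  B0: | IN={c, e} | OUT={c, d, e}
  B1: | IN={c, d, e} | OUT={c, d, e, f}
  B2: | IN={c, d, e, f} | OUT={c, d, e, f}
  B3: | IN={c, d, e, f} | OUT={c, d, e, f}
  B4: | IN={c, d, e, f} | OUT={c, d, e, f}
  B5: | IN={c, d, f} | OUT={b, d, e, f}
  B6: | IN={b, d, e, f} | OUT={b, e, f}
  B7: | IN={b, e, f} | OUT={a, e}
  B8: | IN={a, e} | OUT={e}
  B9: | IN={e} | OUT={}

Merge at B8: OUT[B8] = IN[B9] = {e}
Applying B8's transfer function to that OUT value gives IN[B8] (row B8 above).

Answer: {a, e}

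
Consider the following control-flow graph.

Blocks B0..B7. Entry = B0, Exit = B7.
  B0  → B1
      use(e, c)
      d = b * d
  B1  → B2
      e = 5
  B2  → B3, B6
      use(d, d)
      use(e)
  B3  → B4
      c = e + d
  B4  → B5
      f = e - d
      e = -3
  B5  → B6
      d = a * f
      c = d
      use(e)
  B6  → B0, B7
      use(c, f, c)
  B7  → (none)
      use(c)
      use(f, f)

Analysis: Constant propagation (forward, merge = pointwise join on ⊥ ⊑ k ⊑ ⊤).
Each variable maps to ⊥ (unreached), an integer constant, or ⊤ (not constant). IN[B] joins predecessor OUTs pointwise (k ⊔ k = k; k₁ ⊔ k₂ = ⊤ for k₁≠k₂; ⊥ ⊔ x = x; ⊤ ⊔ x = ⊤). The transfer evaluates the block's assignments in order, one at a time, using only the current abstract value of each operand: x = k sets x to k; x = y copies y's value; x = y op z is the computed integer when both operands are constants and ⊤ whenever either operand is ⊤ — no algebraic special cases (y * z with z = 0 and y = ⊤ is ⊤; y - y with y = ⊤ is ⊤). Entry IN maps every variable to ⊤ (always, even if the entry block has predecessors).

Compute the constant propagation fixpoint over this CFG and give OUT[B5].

Fixpoint table:
  B0:   IN=(all ⊤)   OUT=(all ⊤)
  B1:   IN=(all ⊤)   OUT={e:5; rest ⊤}
  B2:   IN={e:5; rest ⊤}   OUT={e:5; rest ⊤}
  B3:   IN={e:5; rest ⊤}   OUT={e:5; rest ⊤}
  B4:   IN={e:5; rest ⊤}   OUT={e:-3; rest ⊤}
  B5:   IN={e:-3; rest ⊤}   OUT={e:-3; rest ⊤}
  B6:   IN=(all ⊤)   OUT=(all ⊤)
  B7:   IN=(all ⊤)   OUT=(all ⊤)

Merge at B5: IN[B5] = OUT[B4] = {a: ⊤, b: ⊤, c: ⊤, d: ⊤, e: -3, f: ⊤}
Applying B5's transfer function to that IN value gives OUT[B5] (row B5 above).

Answer: {a: ⊤, b: ⊤, c: ⊤, d: ⊤, e: -3, f: ⊤}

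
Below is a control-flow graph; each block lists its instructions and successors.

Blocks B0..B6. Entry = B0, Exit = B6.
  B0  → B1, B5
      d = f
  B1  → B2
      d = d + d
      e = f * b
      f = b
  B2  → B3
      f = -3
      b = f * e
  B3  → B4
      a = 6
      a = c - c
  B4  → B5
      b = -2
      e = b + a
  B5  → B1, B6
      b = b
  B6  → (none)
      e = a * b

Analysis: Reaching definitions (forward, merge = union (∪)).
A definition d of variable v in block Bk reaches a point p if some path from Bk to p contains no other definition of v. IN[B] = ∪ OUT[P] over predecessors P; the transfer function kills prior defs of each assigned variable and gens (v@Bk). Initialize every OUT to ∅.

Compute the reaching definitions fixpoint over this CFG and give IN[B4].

Per-block solution:
  B0:   IN={}   OUT={d@B0}
  B1:   IN={a@B3, b@B5, d@B0, d@B1, e@B4, f@B2}   OUT={a@B3, b@B5, d@B1, e@B1, f@B1}
  B2:   IN={a@B3, b@B5, d@B1, e@B1, f@B1}   OUT={a@B3, b@B2, d@B1, e@B1, f@B2}
  B3:   IN={a@B3, b@B2, d@B1, e@B1, f@B2}   OUT={a@B3, b@B2, d@B1, e@B1, f@B2}
  B4:   IN={a@B3, b@B2, d@B1, e@B1, f@B2}   OUT={a@B3, b@B4, d@B1, e@B4, f@B2}
  B5:   IN={a@B3, b@B4, d@B0, d@B1, e@B4, f@B2}   OUT={a@B3, b@B5, d@B0, d@B1, e@B4, f@B2}
  B6:   IN={a@B3, b@B5, d@B0, d@B1, e@B4, f@B2}   OUT={a@B3, b@B5, d@B0, d@B1, e@B6, f@B2}

Merge at B4: IN[B4] = OUT[B3] = {a@B3, b@B2, d@B1, e@B1, f@B2}

Answer: {a@B3, b@B2, d@B1, e@B1, f@B2}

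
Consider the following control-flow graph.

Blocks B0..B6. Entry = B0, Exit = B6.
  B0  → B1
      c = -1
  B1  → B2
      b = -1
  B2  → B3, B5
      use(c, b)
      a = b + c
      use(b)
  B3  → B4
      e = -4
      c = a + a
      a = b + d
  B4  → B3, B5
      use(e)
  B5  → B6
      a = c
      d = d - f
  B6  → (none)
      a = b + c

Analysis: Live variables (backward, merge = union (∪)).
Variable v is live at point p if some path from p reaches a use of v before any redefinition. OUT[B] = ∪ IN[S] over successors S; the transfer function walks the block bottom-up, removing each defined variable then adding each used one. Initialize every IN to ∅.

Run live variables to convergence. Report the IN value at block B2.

Answer: {b, c, d, f}

Working:
Per-block solution:
  B0:  IN={d, f}  OUT={c, d, f}
  B1:  IN={c, d, f}  OUT={b, c, d, f}
  B2:  IN={b, c, d, f}  OUT={a, b, c, d, f}
  B3:  IN={a, b, d, f}  OUT={a, b, c, d, e, f}
  B4:  IN={a, b, c, d, e, f}  OUT={a, b, c, d, f}
  B5:  IN={b, c, d, f}  OUT={b, c}
  B6:  IN={b, c}  OUT={}

Merge at B2: OUT[B2] = IN[B3] ⊔ IN[B5] = {a, b, c, d, f}
Applying B2's transfer function to that OUT value gives IN[B2] (row B2 above).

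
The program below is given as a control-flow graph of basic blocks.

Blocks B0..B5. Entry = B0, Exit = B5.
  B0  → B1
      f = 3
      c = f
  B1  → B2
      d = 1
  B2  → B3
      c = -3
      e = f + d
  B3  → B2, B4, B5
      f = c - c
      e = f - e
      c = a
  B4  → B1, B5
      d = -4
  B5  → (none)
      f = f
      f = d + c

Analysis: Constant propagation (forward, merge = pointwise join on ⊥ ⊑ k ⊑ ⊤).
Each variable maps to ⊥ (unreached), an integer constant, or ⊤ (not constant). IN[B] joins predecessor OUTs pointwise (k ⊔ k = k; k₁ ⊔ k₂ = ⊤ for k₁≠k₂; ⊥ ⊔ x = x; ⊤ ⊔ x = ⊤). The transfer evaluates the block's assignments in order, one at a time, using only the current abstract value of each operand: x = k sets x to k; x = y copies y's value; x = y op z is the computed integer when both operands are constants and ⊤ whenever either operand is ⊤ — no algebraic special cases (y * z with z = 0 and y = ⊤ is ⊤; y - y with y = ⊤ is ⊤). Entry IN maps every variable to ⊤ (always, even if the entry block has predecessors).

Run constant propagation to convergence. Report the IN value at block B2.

Converged values:
  B0: | IN=(all ⊤) | OUT={c:3, f:3; rest ⊤}
  B1: | IN=(all ⊤) | OUT={d:1; rest ⊤}
  B2: | IN={d:1; rest ⊤} | OUT={c:-3, d:1; rest ⊤}
  B3: | IN={c:-3, d:1; rest ⊤} | OUT={d:1, f:0; rest ⊤}
  B4: | IN={d:1, f:0; rest ⊤} | OUT={d:-4, f:0; rest ⊤}
  B5: | IN={f:0; rest ⊤} | OUT=(all ⊤)

Merge at B2: IN[B2] = OUT[B1] ⊔ OUT[B3] = {a: ⊤, b: ⊤, c: ⊤, d: 1, e: ⊤, f: ⊤}

Answer: {a: ⊤, b: ⊤, c: ⊤, d: 1, e: ⊤, f: ⊤}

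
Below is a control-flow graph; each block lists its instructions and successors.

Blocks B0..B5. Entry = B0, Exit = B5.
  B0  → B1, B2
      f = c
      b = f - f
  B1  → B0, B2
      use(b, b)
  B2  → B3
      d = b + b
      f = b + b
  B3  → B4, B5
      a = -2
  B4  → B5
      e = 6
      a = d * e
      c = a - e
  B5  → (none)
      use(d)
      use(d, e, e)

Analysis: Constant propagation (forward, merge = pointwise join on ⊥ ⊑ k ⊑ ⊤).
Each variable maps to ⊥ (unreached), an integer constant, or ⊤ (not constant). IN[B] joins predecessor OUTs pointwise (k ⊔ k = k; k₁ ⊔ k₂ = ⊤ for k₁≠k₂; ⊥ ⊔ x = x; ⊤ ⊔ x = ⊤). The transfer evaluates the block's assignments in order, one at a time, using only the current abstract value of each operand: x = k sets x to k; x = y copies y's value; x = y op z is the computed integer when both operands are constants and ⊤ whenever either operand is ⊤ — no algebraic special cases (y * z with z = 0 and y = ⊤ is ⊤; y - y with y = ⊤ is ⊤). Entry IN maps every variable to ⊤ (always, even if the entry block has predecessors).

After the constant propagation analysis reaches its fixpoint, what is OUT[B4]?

Answer: {a: ⊤, b: ⊤, c: ⊤, d: ⊤, e: 6, f: ⊤}

Trace:
Converged values:
  B0:   IN=(all ⊤)   OUT=(all ⊤)
  B1:   IN=(all ⊤)   OUT=(all ⊤)
  B2:   IN=(all ⊤)   OUT=(all ⊤)
  B3:   IN=(all ⊤)   OUT={a:-2; rest ⊤}
  B4:   IN={a:-2; rest ⊤}   OUT={e:6; rest ⊤}
  B5:   IN=(all ⊤)   OUT=(all ⊤)

Merge at B4: IN[B4] = OUT[B3] = {a: -2, b: ⊤, c: ⊤, d: ⊤, e: ⊤, f: ⊤}
Applying B4's transfer function to that IN value gives OUT[B4] (row B4 above).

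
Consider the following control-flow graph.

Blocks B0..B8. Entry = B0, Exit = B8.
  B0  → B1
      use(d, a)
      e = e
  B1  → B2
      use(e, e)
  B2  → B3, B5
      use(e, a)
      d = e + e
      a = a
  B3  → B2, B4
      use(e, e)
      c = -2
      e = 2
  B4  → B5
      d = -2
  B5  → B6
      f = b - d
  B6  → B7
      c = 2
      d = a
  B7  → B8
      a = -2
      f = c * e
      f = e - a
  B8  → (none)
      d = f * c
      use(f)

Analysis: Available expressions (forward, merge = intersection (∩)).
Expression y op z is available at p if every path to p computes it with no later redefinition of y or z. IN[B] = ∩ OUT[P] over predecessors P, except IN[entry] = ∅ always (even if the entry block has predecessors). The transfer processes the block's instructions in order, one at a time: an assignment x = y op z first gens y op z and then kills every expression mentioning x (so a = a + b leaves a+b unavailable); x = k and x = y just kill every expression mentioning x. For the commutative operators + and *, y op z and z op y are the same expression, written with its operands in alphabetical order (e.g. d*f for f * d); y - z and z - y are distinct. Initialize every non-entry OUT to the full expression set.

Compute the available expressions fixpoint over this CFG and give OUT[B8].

Answer: {c*e, c*f, e-a}

Derivation:
Per-block solution:
  B0:   IN={}   OUT={}
  B1:   IN={}   OUT={}
  B2:   IN={}   OUT={e+e}
  B3:   IN={e+e}   OUT={}
  B4:   IN={}   OUT={}
  B5:   IN={}   OUT={b-d}
  B6:   IN={b-d}   OUT={}
  B7:   IN={}   OUT={c*e, e-a}
  B8:   IN={c*e, e-a}   OUT={c*e, c*f, e-a}

Merge at B8: IN[B8] = OUT[B7] = {c*e, e-a}
Applying B8's transfer function to that IN value gives OUT[B8] (row B8 above).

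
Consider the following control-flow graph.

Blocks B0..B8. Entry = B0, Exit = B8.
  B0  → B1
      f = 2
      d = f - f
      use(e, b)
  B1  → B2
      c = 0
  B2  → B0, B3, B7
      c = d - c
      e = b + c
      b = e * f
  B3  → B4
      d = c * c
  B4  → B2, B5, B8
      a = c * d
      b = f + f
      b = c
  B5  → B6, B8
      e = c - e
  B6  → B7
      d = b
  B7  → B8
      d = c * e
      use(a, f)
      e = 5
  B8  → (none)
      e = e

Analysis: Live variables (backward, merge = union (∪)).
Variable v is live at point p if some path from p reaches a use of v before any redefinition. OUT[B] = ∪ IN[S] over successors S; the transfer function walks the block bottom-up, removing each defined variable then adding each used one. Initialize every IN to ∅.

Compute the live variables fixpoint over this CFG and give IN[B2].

Answer: {a, b, c, d, f}

Working:
Fixpoint table:
  B0: | IN={a, b, e} | OUT={a, b, d, f}
  B1: | IN={a, b, d, f} | OUT={a, b, c, d, f}
  B2: | IN={a, b, c, d, f} | OUT={a, b, c, e, f}
  B3: | IN={c, e, f} | OUT={c, d, e, f}
  B4: | IN={c, d, e, f} | OUT={a, b, c, d, e, f}
  B5: | IN={a, b, c, e, f} | OUT={a, b, c, e, f}
  B6: | IN={a, b, c, e, f} | OUT={a, c, e, f}
  B7: | IN={a, c, e, f} | OUT={e}
  B8: | IN={e} | OUT={}

Merge at B2: OUT[B2] = IN[B0] ⊔ IN[B3] ⊔ IN[B7] = {a, b, c, e, f}
Applying B2's transfer function to that OUT value gives IN[B2] (row B2 above).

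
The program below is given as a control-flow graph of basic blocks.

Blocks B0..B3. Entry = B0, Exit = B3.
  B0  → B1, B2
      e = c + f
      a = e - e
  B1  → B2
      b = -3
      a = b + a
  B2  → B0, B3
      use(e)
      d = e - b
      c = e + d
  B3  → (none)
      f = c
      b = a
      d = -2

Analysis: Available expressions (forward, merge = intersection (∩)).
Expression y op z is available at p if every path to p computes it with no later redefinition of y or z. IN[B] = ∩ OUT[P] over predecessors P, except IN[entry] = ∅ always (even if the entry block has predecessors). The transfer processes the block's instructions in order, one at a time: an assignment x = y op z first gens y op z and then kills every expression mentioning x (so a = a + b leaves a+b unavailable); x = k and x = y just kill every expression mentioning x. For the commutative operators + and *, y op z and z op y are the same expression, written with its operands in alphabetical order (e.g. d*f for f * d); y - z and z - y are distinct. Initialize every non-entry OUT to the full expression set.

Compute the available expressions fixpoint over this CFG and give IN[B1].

Fixpoint table:
  B0: | IN={} | OUT={c+f, e-e}
  B1: | IN={c+f, e-e} | OUT={c+f, e-e}
  B2: | IN={c+f, e-e} | OUT={d+e, e-b, e-e}
  B3: | IN={d+e, e-b, e-e} | OUT={e-e}

Merge at B1: IN[B1] = OUT[B0] = {c+f, e-e}

Answer: {c+f, e-e}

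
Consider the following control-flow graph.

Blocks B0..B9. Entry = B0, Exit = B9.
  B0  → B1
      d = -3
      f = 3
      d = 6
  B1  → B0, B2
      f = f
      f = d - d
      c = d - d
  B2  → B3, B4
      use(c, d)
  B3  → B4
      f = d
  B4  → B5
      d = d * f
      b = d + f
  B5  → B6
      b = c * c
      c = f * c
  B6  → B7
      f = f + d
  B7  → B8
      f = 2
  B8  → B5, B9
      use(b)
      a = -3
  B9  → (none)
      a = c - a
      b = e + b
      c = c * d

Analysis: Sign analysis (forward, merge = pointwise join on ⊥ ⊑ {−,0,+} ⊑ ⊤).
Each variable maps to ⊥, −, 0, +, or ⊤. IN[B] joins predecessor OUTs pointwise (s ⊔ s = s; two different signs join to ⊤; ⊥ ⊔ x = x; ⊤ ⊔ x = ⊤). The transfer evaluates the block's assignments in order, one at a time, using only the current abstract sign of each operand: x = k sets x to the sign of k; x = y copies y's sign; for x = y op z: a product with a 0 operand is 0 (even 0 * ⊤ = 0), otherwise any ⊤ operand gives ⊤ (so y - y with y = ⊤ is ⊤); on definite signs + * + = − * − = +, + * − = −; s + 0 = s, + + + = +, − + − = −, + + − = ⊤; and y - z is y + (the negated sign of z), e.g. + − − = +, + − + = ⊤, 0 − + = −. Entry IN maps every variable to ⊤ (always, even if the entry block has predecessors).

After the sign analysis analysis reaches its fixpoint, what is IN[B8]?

Per-block solution:
  B0: | IN=(all ⊤) | OUT={d:+, f:+; rest ⊤}
  B1: | IN={d:+, f:+; rest ⊤} | OUT={d:+; rest ⊤}
  B2: | IN={d:+; rest ⊤} | OUT={d:+; rest ⊤}
  B3: | IN={d:+; rest ⊤} | OUT={d:+, f:+; rest ⊤}
  B4: | IN={d:+; rest ⊤} | OUT=(all ⊤)
  B5: | IN=(all ⊤) | OUT=(all ⊤)
  B6: | IN=(all ⊤) | OUT=(all ⊤)
  B7: | IN=(all ⊤) | OUT={f:+; rest ⊤}
  B8: | IN={f:+; rest ⊤} | OUT={a:-, f:+; rest ⊤}
  B9: | IN={a:-, f:+; rest ⊤} | OUT={f:+; rest ⊤}

Merge at B8: IN[B8] = OUT[B7] = {a: ⊤, b: ⊤, c: ⊤, d: ⊤, e: ⊤, f: +}

Answer: {a: ⊤, b: ⊤, c: ⊤, d: ⊤, e: ⊤, f: +}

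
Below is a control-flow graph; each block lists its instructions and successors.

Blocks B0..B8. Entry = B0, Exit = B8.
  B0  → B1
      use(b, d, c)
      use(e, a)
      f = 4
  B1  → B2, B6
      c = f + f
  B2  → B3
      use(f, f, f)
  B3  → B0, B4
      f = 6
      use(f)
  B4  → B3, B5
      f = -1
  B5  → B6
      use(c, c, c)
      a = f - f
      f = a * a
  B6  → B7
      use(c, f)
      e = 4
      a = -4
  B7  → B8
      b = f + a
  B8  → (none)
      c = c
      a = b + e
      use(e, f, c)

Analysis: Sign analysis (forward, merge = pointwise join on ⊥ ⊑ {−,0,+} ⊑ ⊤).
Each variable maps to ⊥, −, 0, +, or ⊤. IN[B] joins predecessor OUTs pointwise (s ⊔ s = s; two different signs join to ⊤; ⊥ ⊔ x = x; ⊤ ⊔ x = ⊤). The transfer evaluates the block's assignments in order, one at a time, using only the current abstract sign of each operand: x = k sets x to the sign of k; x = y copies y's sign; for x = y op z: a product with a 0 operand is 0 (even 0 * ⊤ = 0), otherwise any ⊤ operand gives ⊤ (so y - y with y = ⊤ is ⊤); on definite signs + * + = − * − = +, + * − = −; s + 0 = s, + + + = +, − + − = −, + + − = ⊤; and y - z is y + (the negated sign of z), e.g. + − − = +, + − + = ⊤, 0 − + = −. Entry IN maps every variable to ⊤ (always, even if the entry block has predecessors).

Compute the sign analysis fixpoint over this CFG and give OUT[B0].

Converged values:
  B0: | IN=(all ⊤) | OUT={f:+; rest ⊤}
  B1: | IN={f:+; rest ⊤} | OUT={c:+, f:+; rest ⊤}
  B2: | IN={c:+, f:+; rest ⊤} | OUT={c:+, f:+; rest ⊤}
  B3: | IN={c:+; rest ⊤} | OUT={c:+, f:+; rest ⊤}
  B4: | IN={c:+, f:+; rest ⊤} | OUT={c:+, f:-; rest ⊤}
  B5: | IN={c:+, f:-; rest ⊤} | OUT={c:+; rest ⊤}
  B6: | IN={c:+; rest ⊤} | OUT={a:-, c:+, e:+; rest ⊤}
  B7: | IN={a:-, c:+, e:+; rest ⊤} | OUT={a:-, c:+, e:+; rest ⊤}
  B8: | IN={a:-, c:+, e:+; rest ⊤} | OUT={c:+, e:+; rest ⊤}

Merge at B0 (entry node, so the boundary value (all ⊤) is joined with the incoming edge(s)): IN[B0] = (all ⊤) ⊔ OUT[B3] = {a: ⊤, b: ⊤, c: ⊤, d: ⊤, e: ⊤, f: ⊤}
Applying B0's transfer function to that IN value gives OUT[B0] (row B0 above).

Answer: {a: ⊤, b: ⊤, c: ⊤, d: ⊤, e: ⊤, f: +}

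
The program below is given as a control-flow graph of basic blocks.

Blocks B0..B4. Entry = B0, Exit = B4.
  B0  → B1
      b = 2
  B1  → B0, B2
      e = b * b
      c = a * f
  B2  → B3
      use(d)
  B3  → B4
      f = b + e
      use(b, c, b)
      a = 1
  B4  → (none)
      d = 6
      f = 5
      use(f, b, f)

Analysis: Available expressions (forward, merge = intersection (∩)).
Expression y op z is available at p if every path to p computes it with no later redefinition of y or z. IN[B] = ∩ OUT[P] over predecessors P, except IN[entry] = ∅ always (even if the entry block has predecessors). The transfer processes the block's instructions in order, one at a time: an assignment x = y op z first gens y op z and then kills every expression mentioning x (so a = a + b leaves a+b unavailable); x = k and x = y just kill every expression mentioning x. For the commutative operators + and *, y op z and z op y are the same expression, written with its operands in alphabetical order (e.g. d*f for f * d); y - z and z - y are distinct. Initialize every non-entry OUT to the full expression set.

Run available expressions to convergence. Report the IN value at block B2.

Converged values:
  B0: | IN={} | OUT={}
  B1: | IN={} | OUT={a*f, b*b}
  B2: | IN={a*f, b*b} | OUT={a*f, b*b}
  B3: | IN={a*f, b*b} | OUT={b*b, b+e}
  B4: | IN={b*b, b+e} | OUT={b*b, b+e}

Merge at B2: IN[B2] = OUT[B1] = {a*f, b*b}

Answer: {a*f, b*b}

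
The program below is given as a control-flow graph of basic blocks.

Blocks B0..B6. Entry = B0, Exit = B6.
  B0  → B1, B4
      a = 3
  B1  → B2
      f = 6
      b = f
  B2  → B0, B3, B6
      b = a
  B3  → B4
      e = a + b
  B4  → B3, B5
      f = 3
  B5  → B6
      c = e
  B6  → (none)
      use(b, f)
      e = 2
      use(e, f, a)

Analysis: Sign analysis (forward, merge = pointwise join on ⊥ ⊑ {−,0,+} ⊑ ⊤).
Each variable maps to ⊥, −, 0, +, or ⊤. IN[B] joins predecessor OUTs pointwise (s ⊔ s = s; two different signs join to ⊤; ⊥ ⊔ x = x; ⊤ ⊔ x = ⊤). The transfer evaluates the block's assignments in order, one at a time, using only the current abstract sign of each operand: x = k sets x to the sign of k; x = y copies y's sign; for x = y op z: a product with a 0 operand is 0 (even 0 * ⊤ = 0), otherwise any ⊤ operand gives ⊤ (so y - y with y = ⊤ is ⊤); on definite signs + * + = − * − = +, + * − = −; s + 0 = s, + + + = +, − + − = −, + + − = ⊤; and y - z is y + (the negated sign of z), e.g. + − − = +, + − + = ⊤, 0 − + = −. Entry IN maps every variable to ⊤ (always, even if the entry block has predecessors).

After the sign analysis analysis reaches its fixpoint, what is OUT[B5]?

Per-block solution:
  B0: | IN=(all ⊤) | OUT={a:+; rest ⊤}
  B1: | IN={a:+; rest ⊤} | OUT={a:+, b:+, f:+; rest ⊤}
  B2: | IN={a:+, b:+, f:+; rest ⊤} | OUT={a:+, b:+, f:+; rest ⊤}
  B3: | IN={a:+, f:+; rest ⊤} | OUT={a:+, f:+; rest ⊤}
  B4: | IN={a:+; rest ⊤} | OUT={a:+, f:+; rest ⊤}
  B5: | IN={a:+, f:+; rest ⊤} | OUT={a:+, f:+; rest ⊤}
  B6: | IN={a:+, f:+; rest ⊤} | OUT={a:+, e:+, f:+; rest ⊤}

Merge at B5: IN[B5] = OUT[B4] = {a: +, b: ⊤, c: ⊤, d: ⊤, e: ⊤, f: +}
Applying B5's transfer function to that IN value gives OUT[B5] (row B5 above).

Answer: {a: +, b: ⊤, c: ⊤, d: ⊤, e: ⊤, f: +}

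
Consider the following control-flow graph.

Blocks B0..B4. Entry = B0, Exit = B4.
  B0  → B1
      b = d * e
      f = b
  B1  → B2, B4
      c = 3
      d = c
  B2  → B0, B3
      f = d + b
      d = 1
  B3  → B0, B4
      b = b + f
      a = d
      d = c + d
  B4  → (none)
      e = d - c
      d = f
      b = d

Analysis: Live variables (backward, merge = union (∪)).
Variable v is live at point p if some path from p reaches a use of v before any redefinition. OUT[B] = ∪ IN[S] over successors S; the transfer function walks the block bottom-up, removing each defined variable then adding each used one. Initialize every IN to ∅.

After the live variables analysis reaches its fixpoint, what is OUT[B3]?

Fixpoint table:
  B0:  IN={d, e}  OUT={b, e, f}
  B1:  IN={b, e, f}  OUT={b, c, d, e, f}
  B2:  IN={b, c, d, e}  OUT={b, c, d, e, f}
  B3:  IN={b, c, d, e, f}  OUT={c, d, e, f}
  B4:  IN={c, d, f}  OUT={}

Merge at B3: OUT[B3] = IN[B0] ⊔ IN[B4] = {c, d, e, f}

Answer: {c, d, e, f}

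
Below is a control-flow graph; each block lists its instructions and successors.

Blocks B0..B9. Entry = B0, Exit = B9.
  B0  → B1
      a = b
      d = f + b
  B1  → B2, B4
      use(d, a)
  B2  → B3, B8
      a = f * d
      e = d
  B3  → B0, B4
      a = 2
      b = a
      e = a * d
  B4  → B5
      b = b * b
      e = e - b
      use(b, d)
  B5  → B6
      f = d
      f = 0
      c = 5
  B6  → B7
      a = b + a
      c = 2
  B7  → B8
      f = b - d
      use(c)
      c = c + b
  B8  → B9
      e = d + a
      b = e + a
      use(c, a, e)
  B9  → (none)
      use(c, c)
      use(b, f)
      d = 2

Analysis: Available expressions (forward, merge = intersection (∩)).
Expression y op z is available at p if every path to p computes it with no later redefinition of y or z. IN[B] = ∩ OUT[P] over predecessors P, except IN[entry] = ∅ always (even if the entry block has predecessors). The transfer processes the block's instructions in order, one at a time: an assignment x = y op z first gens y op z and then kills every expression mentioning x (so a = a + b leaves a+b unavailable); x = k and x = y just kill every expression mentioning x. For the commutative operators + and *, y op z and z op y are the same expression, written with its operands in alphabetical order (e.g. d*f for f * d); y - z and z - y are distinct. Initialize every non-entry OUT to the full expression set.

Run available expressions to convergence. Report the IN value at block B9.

Fixpoint table:
  B0:   IN={}   OUT={b+f}
  B1:   IN={b+f}   OUT={b+f}
  B2:   IN={b+f}   OUT={b+f, d*f}
  B3:   IN={b+f, d*f}   OUT={a*d, d*f}
  B4:   IN={}   OUT={}
  B5:   IN={}   OUT={}
  B6:   IN={}   OUT={}
  B7:   IN={}   OUT={b-d}
  B8:   IN={}   OUT={a+d, a+e}
  B9:   IN={a+d, a+e}   OUT={a+e}

Merge at B9: IN[B9] = OUT[B8] = {a+d, a+e}

Answer: {a+d, a+e}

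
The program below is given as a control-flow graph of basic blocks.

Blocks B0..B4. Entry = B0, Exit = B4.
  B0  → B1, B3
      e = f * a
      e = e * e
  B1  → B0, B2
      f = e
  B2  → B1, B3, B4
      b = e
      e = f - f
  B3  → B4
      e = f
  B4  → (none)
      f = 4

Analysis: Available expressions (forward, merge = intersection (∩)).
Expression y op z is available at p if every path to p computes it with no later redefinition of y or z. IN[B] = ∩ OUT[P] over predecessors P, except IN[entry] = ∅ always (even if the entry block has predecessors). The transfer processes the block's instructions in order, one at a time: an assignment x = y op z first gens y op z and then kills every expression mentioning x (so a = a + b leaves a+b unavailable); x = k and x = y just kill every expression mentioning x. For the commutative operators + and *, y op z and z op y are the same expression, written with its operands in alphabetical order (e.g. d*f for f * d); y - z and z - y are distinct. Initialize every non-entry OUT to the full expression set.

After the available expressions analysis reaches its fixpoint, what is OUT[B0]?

Converged values:
  B0:  IN={}  OUT={a*f}
  B1:  IN={}  OUT={}
  B2:  IN={}  OUT={f-f}
  B3:  IN={}  OUT={}
  B4:  IN={}  OUT={}

Merge at B0 (entry node, so the boundary value {} is joined with the incoming edge(s)): IN[B0] = {} ∩ OUT[B1] = {}
Applying B0's transfer function to that IN value gives OUT[B0] (row B0 above).

Answer: {a*f}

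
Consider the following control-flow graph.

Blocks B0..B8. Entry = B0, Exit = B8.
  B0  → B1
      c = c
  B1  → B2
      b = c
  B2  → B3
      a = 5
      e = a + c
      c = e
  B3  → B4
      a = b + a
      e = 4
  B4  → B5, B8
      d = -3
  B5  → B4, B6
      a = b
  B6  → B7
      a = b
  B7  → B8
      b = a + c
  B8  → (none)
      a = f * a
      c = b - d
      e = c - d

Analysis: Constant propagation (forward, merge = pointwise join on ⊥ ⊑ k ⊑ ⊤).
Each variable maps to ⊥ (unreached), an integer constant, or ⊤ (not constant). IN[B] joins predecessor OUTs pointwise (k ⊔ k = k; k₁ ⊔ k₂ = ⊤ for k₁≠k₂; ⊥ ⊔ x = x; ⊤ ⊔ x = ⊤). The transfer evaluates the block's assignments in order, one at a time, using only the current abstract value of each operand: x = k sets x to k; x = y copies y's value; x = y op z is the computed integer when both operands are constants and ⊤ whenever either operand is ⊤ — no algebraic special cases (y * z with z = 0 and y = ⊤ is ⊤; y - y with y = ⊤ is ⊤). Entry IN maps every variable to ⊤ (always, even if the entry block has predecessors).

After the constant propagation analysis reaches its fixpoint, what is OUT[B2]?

Answer: {a: 5, b: ⊤, c: ⊤, d: ⊤, e: ⊤, f: ⊤}

Working:
Fixpoint table:
  B0:  IN=(all ⊤)  OUT=(all ⊤)
  B1:  IN=(all ⊤)  OUT=(all ⊤)
  B2:  IN=(all ⊤)  OUT={a:5; rest ⊤}
  B3:  IN={a:5; rest ⊤}  OUT={e:4; rest ⊤}
  B4:  IN={e:4; rest ⊤}  OUT={d:-3, e:4; rest ⊤}
  B5:  IN={d:-3, e:4; rest ⊤}  OUT={d:-3, e:4; rest ⊤}
  B6:  IN={d:-3, e:4; rest ⊤}  OUT={d:-3, e:4; rest ⊤}
  B7:  IN={d:-3, e:4; rest ⊤}  OUT={d:-3, e:4; rest ⊤}
  B8:  IN={d:-3, e:4; rest ⊤}  OUT={d:-3; rest ⊤}

Merge at B2: IN[B2] = OUT[B1] = {a: ⊤, b: ⊤, c: ⊤, d: ⊤, e: ⊤, f: ⊤}
Applying B2's transfer function to that IN value gives OUT[B2] (row B2 above).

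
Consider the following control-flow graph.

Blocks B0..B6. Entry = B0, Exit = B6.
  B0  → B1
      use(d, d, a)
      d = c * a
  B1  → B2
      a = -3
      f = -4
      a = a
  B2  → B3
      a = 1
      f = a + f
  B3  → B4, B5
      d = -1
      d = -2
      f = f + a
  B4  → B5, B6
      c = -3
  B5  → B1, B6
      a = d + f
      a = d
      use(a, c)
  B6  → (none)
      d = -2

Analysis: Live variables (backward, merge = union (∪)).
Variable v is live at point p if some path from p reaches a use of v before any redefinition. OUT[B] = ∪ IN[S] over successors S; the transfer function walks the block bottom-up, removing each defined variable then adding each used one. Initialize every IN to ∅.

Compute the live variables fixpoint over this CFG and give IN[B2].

Answer: {c, f}

Derivation:
Per-block solution:
  B0: | IN={a, c, d} | OUT={c}
  B1: | IN={c} | OUT={c, f}
  B2: | IN={c, f} | OUT={a, c, f}
  B3: | IN={a, c, f} | OUT={c, d, f}
  B4: | IN={d, f} | OUT={c, d, f}
  B5: | IN={c, d, f} | OUT={c}
  B6: | IN={} | OUT={}

Merge at B2: OUT[B2] = IN[B3] = {a, c, f}
Applying B2's transfer function to that OUT value gives IN[B2] (row B2 above).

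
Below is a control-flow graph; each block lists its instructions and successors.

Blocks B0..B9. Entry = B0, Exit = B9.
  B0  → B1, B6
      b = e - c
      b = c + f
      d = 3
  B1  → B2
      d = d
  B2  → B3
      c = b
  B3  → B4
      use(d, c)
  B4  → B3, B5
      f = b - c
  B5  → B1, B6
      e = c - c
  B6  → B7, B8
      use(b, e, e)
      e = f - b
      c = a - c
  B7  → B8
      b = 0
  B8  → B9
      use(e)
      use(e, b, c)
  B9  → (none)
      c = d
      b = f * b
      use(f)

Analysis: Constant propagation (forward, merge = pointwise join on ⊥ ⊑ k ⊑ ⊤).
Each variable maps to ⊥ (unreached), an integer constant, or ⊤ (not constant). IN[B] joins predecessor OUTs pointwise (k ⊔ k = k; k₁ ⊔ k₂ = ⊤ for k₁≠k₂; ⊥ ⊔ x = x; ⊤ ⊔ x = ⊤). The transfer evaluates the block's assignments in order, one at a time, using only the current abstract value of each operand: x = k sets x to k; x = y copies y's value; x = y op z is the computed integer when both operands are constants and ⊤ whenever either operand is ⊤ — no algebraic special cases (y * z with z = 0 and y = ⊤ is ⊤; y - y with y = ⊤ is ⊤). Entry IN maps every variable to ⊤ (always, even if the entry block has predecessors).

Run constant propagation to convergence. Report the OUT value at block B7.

Per-block solution:
  B0:   IN=(all ⊤)   OUT={d:3; rest ⊤}
  B1:   IN={d:3; rest ⊤}   OUT={d:3; rest ⊤}
  B2:   IN={d:3; rest ⊤}   OUT={d:3; rest ⊤}
  B3:   IN={d:3; rest ⊤}   OUT={d:3; rest ⊤}
  B4:   IN={d:3; rest ⊤}   OUT={d:3; rest ⊤}
  B5:   IN={d:3; rest ⊤}   OUT={d:3; rest ⊤}
  B6:   IN={d:3; rest ⊤}   OUT={d:3; rest ⊤}
  B7:   IN={d:3; rest ⊤}   OUT={b:0, d:3; rest ⊤}
  B8:   IN={d:3; rest ⊤}   OUT={d:3; rest ⊤}
  B9:   IN={d:3; rest ⊤}   OUT={c:3, d:3; rest ⊤}

Merge at B7: IN[B7] = OUT[B6] = {a: ⊤, b: ⊤, c: ⊤, d: 3, e: ⊤, f: ⊤}
Applying B7's transfer function to that IN value gives OUT[B7] (row B7 above).

Answer: {a: ⊤, b: 0, c: ⊤, d: 3, e: ⊤, f: ⊤}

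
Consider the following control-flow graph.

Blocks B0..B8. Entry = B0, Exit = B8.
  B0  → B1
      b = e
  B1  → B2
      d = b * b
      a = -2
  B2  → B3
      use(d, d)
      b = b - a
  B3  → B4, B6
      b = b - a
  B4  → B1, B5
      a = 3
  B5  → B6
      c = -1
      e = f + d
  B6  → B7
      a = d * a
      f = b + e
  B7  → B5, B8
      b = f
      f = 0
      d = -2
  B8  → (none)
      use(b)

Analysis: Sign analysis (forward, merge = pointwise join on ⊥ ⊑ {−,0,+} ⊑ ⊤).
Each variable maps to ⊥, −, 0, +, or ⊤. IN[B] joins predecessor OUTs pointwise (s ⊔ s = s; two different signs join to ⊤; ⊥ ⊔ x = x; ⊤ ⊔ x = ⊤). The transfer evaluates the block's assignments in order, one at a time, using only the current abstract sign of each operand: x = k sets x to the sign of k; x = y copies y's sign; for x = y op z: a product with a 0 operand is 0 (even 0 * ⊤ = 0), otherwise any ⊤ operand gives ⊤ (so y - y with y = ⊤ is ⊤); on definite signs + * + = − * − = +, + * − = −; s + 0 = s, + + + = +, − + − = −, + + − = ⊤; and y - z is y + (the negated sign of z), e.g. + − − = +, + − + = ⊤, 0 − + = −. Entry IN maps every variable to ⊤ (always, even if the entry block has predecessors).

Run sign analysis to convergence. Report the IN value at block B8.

Fixpoint table:
  B0:   IN=(all ⊤)   OUT=(all ⊤)
  B1:   IN=(all ⊤)   OUT={a:-; rest ⊤}
  B2:   IN={a:-; rest ⊤}   OUT={a:-; rest ⊤}
  B3:   IN={a:-; rest ⊤}   OUT={a:-; rest ⊤}
  B4:   IN={a:-; rest ⊤}   OUT={a:+; rest ⊤}
  B5:   IN=(all ⊤)   OUT={c:-; rest ⊤}
  B6:   IN=(all ⊤)   OUT=(all ⊤)
  B7:   IN=(all ⊤)   OUT={d:-, f:0; rest ⊤}
  B8:   IN={d:-, f:0; rest ⊤}   OUT={d:-, f:0; rest ⊤}

Merge at B8: IN[B8] = OUT[B7] = {a: ⊤, b: ⊤, c: ⊤, d: -, e: ⊤, f: 0}

Answer: {a: ⊤, b: ⊤, c: ⊤, d: -, e: ⊤, f: 0}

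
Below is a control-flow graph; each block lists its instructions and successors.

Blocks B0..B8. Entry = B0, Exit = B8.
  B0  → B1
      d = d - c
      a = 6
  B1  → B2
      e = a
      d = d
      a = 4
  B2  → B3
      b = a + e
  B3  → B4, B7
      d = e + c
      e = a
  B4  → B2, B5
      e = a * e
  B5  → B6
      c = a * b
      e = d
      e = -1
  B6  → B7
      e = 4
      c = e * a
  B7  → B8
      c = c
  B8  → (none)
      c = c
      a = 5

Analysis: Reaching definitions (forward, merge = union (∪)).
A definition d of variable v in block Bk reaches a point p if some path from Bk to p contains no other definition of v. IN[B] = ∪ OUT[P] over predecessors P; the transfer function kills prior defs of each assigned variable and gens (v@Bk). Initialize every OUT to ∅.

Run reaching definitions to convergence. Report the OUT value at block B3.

Answer: {a@B1, b@B2, d@B3, e@B3}

Trace:
Per-block solution:
  B0:   IN={}   OUT={a@B0, d@B0}
  B1:   IN={a@B0, d@B0}   OUT={a@B1, d@B1, e@B1}
  B2:   IN={a@B1, b@B2, d@B1, d@B3, e@B1, e@B4}   OUT={a@B1, b@B2, d@B1, d@B3, e@B1, e@B4}
  B3:   IN={a@B1, b@B2, d@B1, d@B3, e@B1, e@B4}   OUT={a@B1, b@B2, d@B3, e@B3}
  B4:   IN={a@B1, b@B2, d@B3, e@B3}   OUT={a@B1, b@B2, d@B3, e@B4}
  B5:   IN={a@B1, b@B2, d@B3, e@B4}   OUT={a@B1, b@B2, c@B5, d@B3, e@B5}
  B6:   IN={a@B1, b@B2, c@B5, d@B3, e@B5}   OUT={a@B1, b@B2, c@B6, d@B3, e@B6}
  B7:   IN={a@B1, b@B2, c@B6, d@B3, e@B3, e@B6}   OUT={a@B1, b@B2, c@B7, d@B3, e@B3, e@B6}
  B8:   IN={a@B1, b@B2, c@B7, d@B3, e@B3, e@B6}   OUT={a@B8, b@B2, c@B8, d@B3, e@B3, e@B6}

Merge at B3: IN[B3] = OUT[B2] = {a@B1, b@B2, d@B1, d@B3, e@B1, e@B4}
Applying B3's transfer function to that IN value gives OUT[B3] (row B3 above).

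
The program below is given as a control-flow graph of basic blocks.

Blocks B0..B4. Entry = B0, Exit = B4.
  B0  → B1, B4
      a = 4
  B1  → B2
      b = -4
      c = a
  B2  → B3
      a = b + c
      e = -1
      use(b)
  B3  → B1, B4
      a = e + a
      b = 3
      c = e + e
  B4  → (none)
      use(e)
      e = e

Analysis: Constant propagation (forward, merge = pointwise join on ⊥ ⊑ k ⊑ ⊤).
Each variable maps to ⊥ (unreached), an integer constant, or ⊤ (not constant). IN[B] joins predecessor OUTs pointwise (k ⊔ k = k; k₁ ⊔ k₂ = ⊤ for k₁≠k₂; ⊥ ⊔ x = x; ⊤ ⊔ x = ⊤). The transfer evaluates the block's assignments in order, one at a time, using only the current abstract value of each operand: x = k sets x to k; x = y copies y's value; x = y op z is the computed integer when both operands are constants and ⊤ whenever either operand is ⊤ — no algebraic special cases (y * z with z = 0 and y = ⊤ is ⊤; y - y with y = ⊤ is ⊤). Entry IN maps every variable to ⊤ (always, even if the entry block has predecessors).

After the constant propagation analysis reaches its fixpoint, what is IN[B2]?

Per-block solution:
  B0:   IN=(all ⊤)   OUT={a:4; rest ⊤}
  B1:   IN=(all ⊤)   OUT={b:-4; rest ⊤}
  B2:   IN={b:-4; rest ⊤}   OUT={b:-4, e:-1; rest ⊤}
  B3:   IN={b:-4, e:-1; rest ⊤}   OUT={b:3, c:-2, e:-1; rest ⊤}
  B4:   IN=(all ⊤)   OUT=(all ⊤)

Merge at B2: IN[B2] = OUT[B1] = {a: ⊤, b: -4, c: ⊤, d: ⊤, e: ⊤, f: ⊤}

Answer: {a: ⊤, b: -4, c: ⊤, d: ⊤, e: ⊤, f: ⊤}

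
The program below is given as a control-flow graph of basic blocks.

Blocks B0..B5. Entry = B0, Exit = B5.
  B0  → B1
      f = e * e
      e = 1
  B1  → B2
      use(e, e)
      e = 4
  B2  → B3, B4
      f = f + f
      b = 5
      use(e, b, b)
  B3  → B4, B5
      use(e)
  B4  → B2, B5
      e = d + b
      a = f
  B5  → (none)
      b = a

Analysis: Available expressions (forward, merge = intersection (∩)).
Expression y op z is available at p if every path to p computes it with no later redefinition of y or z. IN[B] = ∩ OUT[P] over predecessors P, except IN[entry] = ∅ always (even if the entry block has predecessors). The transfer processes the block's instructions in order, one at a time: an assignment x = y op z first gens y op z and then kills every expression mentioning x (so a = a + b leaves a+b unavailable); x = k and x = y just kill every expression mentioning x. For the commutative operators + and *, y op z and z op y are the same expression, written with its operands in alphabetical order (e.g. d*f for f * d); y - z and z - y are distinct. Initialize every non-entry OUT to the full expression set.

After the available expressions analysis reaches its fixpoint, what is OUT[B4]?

Per-block solution:
  B0: | IN={} | OUT={}
  B1: | IN={} | OUT={}
  B2: | IN={} | OUT={}
  B3: | IN={} | OUT={}
  B4: | IN={} | OUT={b+d}
  B5: | IN={} | OUT={}

Merge at B4: IN[B4] = OUT[B2] ∩ OUT[B3] = {}
Applying B4's transfer function to that IN value gives OUT[B4] (row B4 above).

Answer: {b+d}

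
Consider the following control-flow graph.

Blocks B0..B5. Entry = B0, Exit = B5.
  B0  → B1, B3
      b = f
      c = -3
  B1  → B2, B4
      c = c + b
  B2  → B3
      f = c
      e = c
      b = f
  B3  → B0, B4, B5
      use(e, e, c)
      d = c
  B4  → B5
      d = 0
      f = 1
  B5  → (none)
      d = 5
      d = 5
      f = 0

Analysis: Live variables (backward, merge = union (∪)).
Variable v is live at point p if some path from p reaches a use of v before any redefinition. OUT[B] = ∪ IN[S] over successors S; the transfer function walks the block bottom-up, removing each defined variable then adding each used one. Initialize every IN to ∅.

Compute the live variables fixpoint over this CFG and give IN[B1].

Answer: {b, c}

Working:
Converged values:
  B0:   IN={e, f}   OUT={b, c, e, f}
  B1:   IN={b, c}   OUT={c}
  B2:   IN={c}   OUT={c, e, f}
  B3:   IN={c, e, f}   OUT={e, f}
  B4:   IN={}   OUT={}
  B5:   IN={}   OUT={}

Merge at B1: OUT[B1] = IN[B2] ⊔ IN[B4] = {c}
Applying B1's transfer function to that OUT value gives IN[B1] (row B1 above).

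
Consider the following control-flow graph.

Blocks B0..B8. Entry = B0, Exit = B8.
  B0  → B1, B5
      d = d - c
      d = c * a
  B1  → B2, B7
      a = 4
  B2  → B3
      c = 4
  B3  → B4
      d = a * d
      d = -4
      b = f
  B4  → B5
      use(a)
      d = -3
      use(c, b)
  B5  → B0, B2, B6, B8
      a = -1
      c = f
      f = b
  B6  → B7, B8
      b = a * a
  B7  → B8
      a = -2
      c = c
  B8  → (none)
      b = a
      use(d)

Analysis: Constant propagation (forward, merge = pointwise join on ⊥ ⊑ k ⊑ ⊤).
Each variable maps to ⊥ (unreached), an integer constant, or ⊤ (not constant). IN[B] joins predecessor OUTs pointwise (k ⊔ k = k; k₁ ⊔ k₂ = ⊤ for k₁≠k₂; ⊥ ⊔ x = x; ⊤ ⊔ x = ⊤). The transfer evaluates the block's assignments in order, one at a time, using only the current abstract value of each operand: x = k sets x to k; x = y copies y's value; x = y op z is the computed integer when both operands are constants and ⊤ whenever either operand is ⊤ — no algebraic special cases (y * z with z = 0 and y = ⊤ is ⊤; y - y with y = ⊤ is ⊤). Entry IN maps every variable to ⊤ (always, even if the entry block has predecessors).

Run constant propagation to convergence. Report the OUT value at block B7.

Fixpoint table:
  B0: | IN=(all ⊤) | OUT=(all ⊤)
  B1: | IN=(all ⊤) | OUT={a:4; rest ⊤}
  B2: | IN=(all ⊤) | OUT={c:4; rest ⊤}
  B3: | IN={c:4; rest ⊤} | OUT={c:4, d:-4; rest ⊤}
  B4: | IN={c:4, d:-4; rest ⊤} | OUT={c:4, d:-3; rest ⊤}
  B5: | IN=(all ⊤) | OUT={a:-1; rest ⊤}
  B6: | IN={a:-1; rest ⊤} | OUT={a:-1, b:1; rest ⊤}
  B7: | IN=(all ⊤) | OUT={a:-2; rest ⊤}
  B8: | IN=(all ⊤) | OUT=(all ⊤)

Merge at B7: IN[B7] = OUT[B1] ⊔ OUT[B6] = {a: ⊤, b: ⊤, c: ⊤, d: ⊤, e: ⊤, f: ⊤}
Applying B7's transfer function to that IN value gives OUT[B7] (row B7 above).

Answer: {a: -2, b: ⊤, c: ⊤, d: ⊤, e: ⊤, f: ⊤}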